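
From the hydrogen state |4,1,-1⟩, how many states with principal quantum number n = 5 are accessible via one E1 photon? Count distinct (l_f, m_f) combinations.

4

E1 requires Δl = ±1, so l_f ∈ {0, 2}; with 0 ≤ l_f ≤ n_f−1 = 4, the allowed l_f values are {0, 2}.
For l_f = 0: m_f ∈ {m_i−1, m_i, m_i+1} ∩ [−0, 0] = {0} → 1 state.
For l_f = 2: m_f ∈ {m_i−1, m_i, m_i+1} ∩ [−2, 2] = {-2, -1, 0} → 3 states.
Total: 4.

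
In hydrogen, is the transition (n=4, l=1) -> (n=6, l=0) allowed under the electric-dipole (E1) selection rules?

l: 1 → 0 (Δl = -1). Δl = ±1 ✓.
All E1 selection rules are satisfied.

allowed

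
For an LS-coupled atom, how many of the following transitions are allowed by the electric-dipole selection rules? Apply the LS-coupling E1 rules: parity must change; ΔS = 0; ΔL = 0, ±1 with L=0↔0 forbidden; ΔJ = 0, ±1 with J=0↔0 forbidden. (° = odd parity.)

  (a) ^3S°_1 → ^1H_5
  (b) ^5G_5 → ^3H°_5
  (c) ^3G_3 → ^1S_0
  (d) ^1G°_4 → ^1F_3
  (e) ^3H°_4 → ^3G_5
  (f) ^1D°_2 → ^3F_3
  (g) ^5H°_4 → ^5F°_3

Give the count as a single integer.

(a) forbidden (ΔS, ΔL, ΔJ fail)
(b) forbidden (ΔS fails)
(c) forbidden (parity, ΔS, ΔL, ΔJ fail)
(d) allowed
(e) allowed
(f) forbidden (ΔS fails)
(g) forbidden (parity, ΔL fail)
Total allowed: 2 of 7.

2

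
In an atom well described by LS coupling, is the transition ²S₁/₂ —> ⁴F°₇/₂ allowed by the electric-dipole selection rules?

forbidden

Initial level: S=1/2, L=0, J=1/2, parity even. Final level: S=3/2, L=3, J=7/2, parity odd.
ΔL = 0, ±1 (not L=0↔0): L: 0 → 3, ΔL = +3 — violated.
Parity must change: even → odd — satisfied.
ΔS = 0: S: 1/2 → 3/2 — violated.
ΔJ = 0, ±1 (not J=0↔0): J: 1/2 → 7/2, ΔJ = +3 — violated.
Rule(s) violated: ΔS, ΔL, ΔJ.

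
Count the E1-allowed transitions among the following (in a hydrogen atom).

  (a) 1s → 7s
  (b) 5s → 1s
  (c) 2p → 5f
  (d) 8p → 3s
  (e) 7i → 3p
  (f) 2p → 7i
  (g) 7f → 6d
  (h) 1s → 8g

2

(a) forbidden — Δl = +0 (E1 requires Δl = ±1)
(b) forbidden — Δl = +0 (E1 requires Δl = ±1)
(c) forbidden — Δl = +2 (E1 requires Δl = ±1)
(d) allowed
(e) forbidden — Δl = -5 (E1 requires Δl = ±1)
(f) forbidden — Δl = +5 (E1 requires Δl = ±1)
(g) allowed
(h) forbidden — Δl = +4 (E1 requires Δl = ±1)
Total allowed: 2 of 8.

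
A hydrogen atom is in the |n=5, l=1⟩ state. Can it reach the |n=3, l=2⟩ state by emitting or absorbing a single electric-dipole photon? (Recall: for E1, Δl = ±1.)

allowed

Initial l = 1, final l = 2, so Δl = +1. E1 requires Δl = ±1: ✓.
All E1 selection rules are satisfied.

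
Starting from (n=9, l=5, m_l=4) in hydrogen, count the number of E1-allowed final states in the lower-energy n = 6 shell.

2

E1 requires Δl = ±1, so l_f ∈ {4, 6}; with 0 ≤ l_f ≤ n_f−1 = 5, the allowed l_f values are {4}.
For l_f = 4: m_f ∈ {m_i−1, m_i, m_i+1} ∩ [−4, 4] = {3, 4} → 2 states.
Total: 2.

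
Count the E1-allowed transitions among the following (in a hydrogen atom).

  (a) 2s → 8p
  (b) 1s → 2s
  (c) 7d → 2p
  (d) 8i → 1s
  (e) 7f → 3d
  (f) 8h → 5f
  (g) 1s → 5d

(a) allowed
(b) forbidden — Δl = +0 (E1 requires Δl = ±1)
(c) allowed
(d) forbidden — Δl = -6 (E1 requires Δl = ±1)
(e) allowed
(f) forbidden — Δl = -2 (E1 requires Δl = ±1)
(g) forbidden — Δl = +2 (E1 requires Δl = ±1)
Total allowed: 3 of 7.

3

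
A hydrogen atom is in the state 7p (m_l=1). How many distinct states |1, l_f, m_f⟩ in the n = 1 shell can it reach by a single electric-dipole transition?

1

E1 requires Δl = ±1, so l_f ∈ {0, 2}; with 0 ≤ l_f ≤ n_f−1 = 0, the allowed l_f values are {0}.
For l_f = 0: m_f ∈ {m_i−1, m_i, m_i+1} ∩ [−0, 0] = {0} → 1 state.
Total: 1.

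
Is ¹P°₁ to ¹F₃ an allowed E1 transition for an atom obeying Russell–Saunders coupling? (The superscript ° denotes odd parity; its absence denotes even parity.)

forbidden

Initial level: S=0, L=1, J=1, parity odd. Final level: S=0, L=3, J=3, parity even.
ΔL = 0, ±1 (not L=0↔0): L: 1 → 3, ΔL = +2 — fails.
ΔJ = 0, ±1 (not J=0↔0): J: 1 → 3, ΔJ = +2 — fails.
Parity must change: odd → even — passes.
ΔS = 0: S: 0 → 0 — passes.
Rule(s) violated: ΔL, ΔJ.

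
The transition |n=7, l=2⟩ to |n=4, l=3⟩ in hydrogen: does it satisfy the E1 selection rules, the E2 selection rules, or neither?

E1

Δl = 3 − 2 = +1; l_i + l_f = 5.
E1 (Δl = ±1): satisfied.
E2 (Δl = 0,±2, l_i+l_f ≥ 2): not satisfied.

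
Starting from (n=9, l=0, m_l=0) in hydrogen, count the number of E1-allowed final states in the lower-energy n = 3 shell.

3

E1 requires Δl = ±1, so l_f ∈ {-1, 1}; with 0 ≤ l_f ≤ n_f−1 = 2, the allowed l_f values are {1}.
For l_f = 1: m_f ∈ {m_i−1, m_i, m_i+1} ∩ [−1, 1] = {-1, 0, 1} → 3 states.
Total: 3.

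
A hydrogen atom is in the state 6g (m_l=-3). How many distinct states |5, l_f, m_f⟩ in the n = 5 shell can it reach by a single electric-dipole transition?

E1 requires Δl = ±1, so l_f ∈ {3, 5}; with 0 ≤ l_f ≤ n_f−1 = 4, the allowed l_f values are {3}.
For l_f = 3: m_f ∈ {m_i−1, m_i, m_i+1} ∩ [−3, 3] = {-3, -2} → 2 states.
Total: 2.

2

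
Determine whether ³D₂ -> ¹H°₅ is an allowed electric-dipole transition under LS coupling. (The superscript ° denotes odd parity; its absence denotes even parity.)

Parity must change: even → odd — ✓.
ΔS = 0: S: 1 → 0 — ✗.
ΔL = 0, ±1 (not L=0↔0): L: 2 → 5, ΔL = +3 — ✗.
ΔJ = 0, ±1 (not J=0↔0): J: 2 → 5, ΔJ = +3 — ✗.
Rule(s) violated: ΔS, ΔL, ΔJ.

forbidden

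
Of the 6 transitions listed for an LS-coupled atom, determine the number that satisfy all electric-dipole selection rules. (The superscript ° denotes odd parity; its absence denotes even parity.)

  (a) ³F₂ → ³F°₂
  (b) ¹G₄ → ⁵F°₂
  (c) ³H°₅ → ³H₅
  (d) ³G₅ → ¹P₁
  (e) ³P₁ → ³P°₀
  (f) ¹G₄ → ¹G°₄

4

(a) allowed
(b) forbidden (ΔS, ΔJ fail)
(c) allowed
(d) forbidden (parity, ΔS, ΔL, ΔJ fail)
(e) allowed
(f) allowed
Total allowed: 4 of 6.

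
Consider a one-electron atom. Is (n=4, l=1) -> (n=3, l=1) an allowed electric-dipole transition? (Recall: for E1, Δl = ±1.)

forbidden

Initial l = 1, final l = 1, so Δl = +0. E1 requires Δl = ±1: violated.
The transition is electric-dipole forbidden.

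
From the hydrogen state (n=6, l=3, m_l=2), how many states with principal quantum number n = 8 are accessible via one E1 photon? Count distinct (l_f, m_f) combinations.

5

E1 requires Δl = ±1, so l_f ∈ {2, 4}; with 0 ≤ l_f ≤ n_f−1 = 7, the allowed l_f values are {2, 4}.
For l_f = 2: m_f ∈ {m_i−1, m_i, m_i+1} ∩ [−2, 2] = {1, 2} → 2 states.
For l_f = 4: m_f ∈ {m_i−1, m_i, m_i+1} ∩ [−4, 4] = {1, 2, 3} → 3 states.
Total: 5.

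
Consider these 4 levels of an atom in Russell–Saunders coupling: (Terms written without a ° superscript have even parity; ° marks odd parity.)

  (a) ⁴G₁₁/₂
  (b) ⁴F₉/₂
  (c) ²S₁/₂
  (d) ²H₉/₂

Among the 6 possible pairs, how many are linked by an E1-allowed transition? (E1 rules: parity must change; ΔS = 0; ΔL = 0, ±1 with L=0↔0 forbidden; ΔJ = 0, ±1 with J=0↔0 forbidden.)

(a)–(b): forbidden (parity).
(a)–(c): forbidden (parity, ΔS, ΔL, ΔJ).
(a)–(d): forbidden (parity, ΔS).
(b)–(c): forbidden (parity, ΔS, ΔL, ΔJ).
(b)–(d): forbidden (parity, ΔS, ΔL).
(c)–(d): forbidden (parity, ΔL, ΔJ).
Allowed pairs: 0 of 6.

0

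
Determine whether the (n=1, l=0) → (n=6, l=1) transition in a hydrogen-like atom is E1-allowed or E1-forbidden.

allowed

Initial l = 0, final l = 1, so Δl = +1. E1 requires Δl = ±1: passes.
All E1 selection rules are satisfied.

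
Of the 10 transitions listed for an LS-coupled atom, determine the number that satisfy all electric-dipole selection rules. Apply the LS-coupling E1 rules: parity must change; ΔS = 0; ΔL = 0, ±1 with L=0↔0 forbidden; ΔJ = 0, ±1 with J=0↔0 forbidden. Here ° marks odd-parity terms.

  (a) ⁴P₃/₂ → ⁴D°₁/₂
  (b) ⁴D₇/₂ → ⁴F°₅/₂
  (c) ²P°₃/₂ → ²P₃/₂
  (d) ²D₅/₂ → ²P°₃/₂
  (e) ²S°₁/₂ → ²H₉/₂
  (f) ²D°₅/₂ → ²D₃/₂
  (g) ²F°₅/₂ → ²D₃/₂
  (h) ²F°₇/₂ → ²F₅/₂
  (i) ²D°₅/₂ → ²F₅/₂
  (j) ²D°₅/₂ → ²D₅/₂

(a) allowed
(b) allowed
(c) allowed
(d) allowed
(e) forbidden (ΔL, ΔJ fail)
(f) allowed
(g) allowed
(h) allowed
(i) allowed
(j) allowed
Total allowed: 9 of 10.

9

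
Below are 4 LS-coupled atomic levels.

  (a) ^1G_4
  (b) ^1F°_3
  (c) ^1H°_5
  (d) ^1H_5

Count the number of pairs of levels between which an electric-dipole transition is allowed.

(a)–(b): allowed.
(a)–(c): allowed.
(a)–(d): forbidden (parity).
(b)–(c): forbidden (parity, ΔL, ΔJ).
(b)–(d): forbidden (ΔL, ΔJ).
(c)–(d): allowed.
Allowed pairs: 3 of 6.

3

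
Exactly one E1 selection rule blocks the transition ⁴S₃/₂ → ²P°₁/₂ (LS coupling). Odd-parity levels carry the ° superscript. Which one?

ΔS = 0: S: 3/2 → 1/2 — violated.
ΔL = 0, ±1 (not L=0↔0): L: 0 → 1, ΔL = +1 — satisfied.
Parity must change: even → odd — satisfied.
ΔJ = 0, ±1 (not J=0↔0): J: 3/2 → 1/2, ΔJ = -1 — satisfied.

the ΔS = 0 rule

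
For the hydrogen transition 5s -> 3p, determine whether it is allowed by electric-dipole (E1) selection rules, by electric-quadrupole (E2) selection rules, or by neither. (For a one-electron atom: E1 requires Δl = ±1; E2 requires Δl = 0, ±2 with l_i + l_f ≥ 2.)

Δl = 1 − 0 = +1; l_i + l_f = 1.
E1 (Δl = ±1): satisfied.
E2 (Δl = 0,±2, l_i+l_f ≥ 2): not satisfied.

E1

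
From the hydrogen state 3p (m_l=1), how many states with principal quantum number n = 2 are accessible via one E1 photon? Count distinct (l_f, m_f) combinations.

E1 requires Δl = ±1, so l_f ∈ {0, 2}; with 0 ≤ l_f ≤ n_f−1 = 1, the allowed l_f values are {0}.
For l_f = 0: m_f ∈ {m_i−1, m_i, m_i+1} ∩ [−0, 0] = {0} → 1 state.
Total: 1.

1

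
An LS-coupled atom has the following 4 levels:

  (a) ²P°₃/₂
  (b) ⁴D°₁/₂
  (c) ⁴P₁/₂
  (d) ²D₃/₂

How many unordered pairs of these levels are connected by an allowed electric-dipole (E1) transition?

(a)–(b): forbidden (parity, ΔS).
(a)–(c): forbidden (ΔS).
(a)–(d): allowed.
(b)–(c): allowed.
(b)–(d): forbidden (ΔS).
(c)–(d): forbidden (parity, ΔS).
Allowed pairs: 2 of 6.

2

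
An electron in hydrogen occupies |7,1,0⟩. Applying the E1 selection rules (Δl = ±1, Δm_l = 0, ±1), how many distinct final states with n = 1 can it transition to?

1

E1 requires Δl = ±1, so l_f ∈ {0, 2}; with 0 ≤ l_f ≤ n_f−1 = 0, the allowed l_f values are {0}.
For l_f = 0: m_f ∈ {m_i−1, m_i, m_i+1} ∩ [−0, 0] = {0} → 1 state.
Total: 1.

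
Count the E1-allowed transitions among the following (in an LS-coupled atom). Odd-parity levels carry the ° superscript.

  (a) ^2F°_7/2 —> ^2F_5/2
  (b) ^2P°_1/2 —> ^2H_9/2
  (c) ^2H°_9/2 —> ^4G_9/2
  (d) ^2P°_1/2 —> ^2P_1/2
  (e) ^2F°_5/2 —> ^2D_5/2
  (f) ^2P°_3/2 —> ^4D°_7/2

3

(a) allowed
(b) forbidden (ΔL, ΔJ fail)
(c) forbidden (ΔS fails)
(d) allowed
(e) allowed
(f) forbidden (parity, ΔS, ΔJ fail)
Total allowed: 3 of 6.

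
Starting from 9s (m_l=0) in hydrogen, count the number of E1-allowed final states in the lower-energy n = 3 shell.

3

E1 requires Δl = ±1, so l_f ∈ {-1, 1}; with 0 ≤ l_f ≤ n_f−1 = 2, the allowed l_f values are {1}.
For l_f = 1: m_f ∈ {m_i−1, m_i, m_i+1} ∩ [−1, 1] = {-1, 0, 1} → 3 states.
Total: 3.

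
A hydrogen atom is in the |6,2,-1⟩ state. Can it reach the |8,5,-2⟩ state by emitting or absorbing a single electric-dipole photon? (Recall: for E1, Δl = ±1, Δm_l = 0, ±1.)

l: 2 → 5 (Δl = +3). Δl = ±1 violated.
Δm_l = -2 − (-1) = -1. E1 requires Δm_l = 0, ±1: satisfied.
The transition is electric-dipole forbidden.

forbidden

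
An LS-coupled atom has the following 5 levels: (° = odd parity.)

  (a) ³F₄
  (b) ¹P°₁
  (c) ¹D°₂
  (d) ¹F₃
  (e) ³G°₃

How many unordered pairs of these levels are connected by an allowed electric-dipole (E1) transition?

2

(a)–(b): forbidden (ΔS, ΔL, ΔJ).
(a)–(c): forbidden (ΔS, ΔJ).
(a)–(d): forbidden (parity, ΔS).
(a)–(e): allowed.
(b)–(c): forbidden (parity).
(b)–(d): forbidden (ΔL, ΔJ).
(b)–(e): forbidden (parity, ΔS, ΔL, ΔJ).
(c)–(d): allowed.
(c)–(e): forbidden (parity, ΔS, ΔL).
(d)–(e): forbidden (ΔS).
Allowed pairs: 2 of 10.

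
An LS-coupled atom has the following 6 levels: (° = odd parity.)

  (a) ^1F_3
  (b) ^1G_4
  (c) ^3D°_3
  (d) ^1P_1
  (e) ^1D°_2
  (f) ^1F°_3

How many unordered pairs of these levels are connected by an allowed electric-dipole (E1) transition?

4

(a)–(b): forbidden (parity).
(a)–(c): forbidden (ΔS).
(a)–(d): forbidden (parity, ΔL, ΔJ).
(a)–(e): allowed.
(a)–(f): allowed.
(b)–(c): forbidden (ΔS, ΔL).
(b)–(d): forbidden (parity, ΔL, ΔJ).
(b)–(e): forbidden (ΔL, ΔJ).
(b)–(f): allowed.
(c)–(d): forbidden (ΔS, ΔJ).
(c)–(e): forbidden (parity, ΔS).
(c)–(f): forbidden (parity, ΔS).
(d)–(e): allowed.
(d)–(f): forbidden (ΔL, ΔJ).
(e)–(f): forbidden (parity).
Allowed pairs: 4 of 15.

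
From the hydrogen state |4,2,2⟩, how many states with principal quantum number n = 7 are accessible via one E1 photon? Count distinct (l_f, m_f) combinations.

E1 requires Δl = ±1, so l_f ∈ {1, 3}; with 0 ≤ l_f ≤ n_f−1 = 6, the allowed l_f values are {1, 3}.
For l_f = 1: m_f ∈ {m_i−1, m_i, m_i+1} ∩ [−1, 1] = {1} → 1 state.
For l_f = 3: m_f ∈ {m_i−1, m_i, m_i+1} ∩ [−3, 3] = {1, 2, 3} → 3 states.
Total: 4.

4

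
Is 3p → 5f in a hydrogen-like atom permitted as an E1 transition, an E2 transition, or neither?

Δl = 3 − 1 = +2; l_i + l_f = 4.
E1 (Δl = ±1): not satisfied.
E2 (Δl = 0,±2, l_i+l_f ≥ 2): satisfied.

E2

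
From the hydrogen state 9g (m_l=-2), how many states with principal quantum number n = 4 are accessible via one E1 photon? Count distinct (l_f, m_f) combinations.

3

E1 requires Δl = ±1, so l_f ∈ {3, 5}; with 0 ≤ l_f ≤ n_f−1 = 3, the allowed l_f values are {3}.
For l_f = 3: m_f ∈ {m_i−1, m_i, m_i+1} ∩ [−3, 3] = {-3, -2, -1} → 3 states.
Total: 3.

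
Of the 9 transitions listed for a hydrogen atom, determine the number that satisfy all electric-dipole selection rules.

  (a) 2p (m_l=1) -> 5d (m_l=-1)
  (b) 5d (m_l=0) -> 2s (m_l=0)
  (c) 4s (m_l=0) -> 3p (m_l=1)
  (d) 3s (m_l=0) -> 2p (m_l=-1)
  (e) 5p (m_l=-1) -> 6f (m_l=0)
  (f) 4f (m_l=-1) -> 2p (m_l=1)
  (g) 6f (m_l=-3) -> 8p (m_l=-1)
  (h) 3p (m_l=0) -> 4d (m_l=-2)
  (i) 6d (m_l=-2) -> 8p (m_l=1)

(a) forbidden — Δm_l = -2 (E1 requires Δm_l = 0, ±1)
(b) forbidden — Δl = -2 (E1 requires Δl = ±1)
(c) allowed
(d) allowed
(e) forbidden — Δl = +2 (E1 requires Δl = ±1)
(f) forbidden — Δl = -2 (E1 requires Δl = ±1); Δm_l = +2 (E1 requires Δm_l = 0, ±1)
(g) forbidden — Δl = -2 (E1 requires Δl = ±1); Δm_l = +2 (E1 requires Δm_l = 0, ±1)
(h) forbidden — Δm_l = -2 (E1 requires Δm_l = 0, ±1)
(i) forbidden — Δm_l = +3 (E1 requires Δm_l = 0, ±1)
Total allowed: 2 of 9.

2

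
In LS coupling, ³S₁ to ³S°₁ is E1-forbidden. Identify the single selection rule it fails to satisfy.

Parity must change: even → odd — passes.
ΔS = 0: S: 1 → 1 — passes.
ΔL = 0, ±1 (not L=0↔0): L: 0 → 0, ΔL = +0 — fails.
ΔJ = 0, ±1 (not J=0↔0): J: 1 → 1, ΔJ = +0 — passes.

the L=0 ↔ L=0 exclusion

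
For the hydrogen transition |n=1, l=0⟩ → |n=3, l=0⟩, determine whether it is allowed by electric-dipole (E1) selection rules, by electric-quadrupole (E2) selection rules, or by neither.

Δl = 0 − 0 = +0; l_i + l_f = 0.
E1 (Δl = ±1): not satisfied.
E2 (Δl = 0,±2, l_i+l_f ≥ 2): not satisfied.

neither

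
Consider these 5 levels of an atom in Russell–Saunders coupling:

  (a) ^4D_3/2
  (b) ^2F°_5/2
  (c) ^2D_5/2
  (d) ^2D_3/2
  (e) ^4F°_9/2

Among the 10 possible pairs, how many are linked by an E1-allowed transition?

2

(a)–(b): forbidden (ΔS).
(a)–(c): forbidden (parity, ΔS).
(a)–(d): forbidden (parity, ΔS).
(a)–(e): forbidden (ΔJ).
(b)–(c): allowed.
(b)–(d): allowed.
(b)–(e): forbidden (parity, ΔS, ΔJ).
(c)–(d): forbidden (parity).
(c)–(e): forbidden (ΔS, ΔJ).
(d)–(e): forbidden (ΔS, ΔJ).
Allowed pairs: 2 of 10.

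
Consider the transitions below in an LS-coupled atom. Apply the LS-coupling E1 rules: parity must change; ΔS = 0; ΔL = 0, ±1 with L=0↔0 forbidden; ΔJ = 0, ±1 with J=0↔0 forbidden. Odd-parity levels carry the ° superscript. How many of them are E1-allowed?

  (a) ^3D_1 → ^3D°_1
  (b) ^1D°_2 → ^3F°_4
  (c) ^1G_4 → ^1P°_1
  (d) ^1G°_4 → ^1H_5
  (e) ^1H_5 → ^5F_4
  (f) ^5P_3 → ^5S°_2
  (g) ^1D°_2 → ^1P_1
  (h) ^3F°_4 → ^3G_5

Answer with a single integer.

(a) allowed
(b) forbidden (parity, ΔS, ΔJ fail)
(c) forbidden (ΔL, ΔJ fail)
(d) allowed
(e) forbidden (parity, ΔS, ΔL fail)
(f) allowed
(g) allowed
(h) allowed
Total allowed: 5 of 8.

5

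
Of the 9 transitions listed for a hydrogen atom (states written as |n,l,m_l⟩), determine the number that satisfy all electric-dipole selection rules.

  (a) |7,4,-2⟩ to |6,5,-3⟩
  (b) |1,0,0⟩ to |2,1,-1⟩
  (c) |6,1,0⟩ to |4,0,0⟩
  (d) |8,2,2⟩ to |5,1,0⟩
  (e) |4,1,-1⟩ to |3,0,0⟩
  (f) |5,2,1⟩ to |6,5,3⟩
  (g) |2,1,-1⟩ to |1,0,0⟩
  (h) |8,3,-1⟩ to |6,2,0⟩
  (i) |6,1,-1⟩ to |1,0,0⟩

7

(a) allowed
(b) allowed
(c) allowed
(d) forbidden — Δm_l = -2 (E1 requires Δm_l = 0, ±1)
(e) allowed
(f) forbidden — Δl = +3 (E1 requires Δl = ±1); Δm_l = +2 (E1 requires Δm_l = 0, ±1)
(g) allowed
(h) allowed
(i) allowed
Total allowed: 7 of 9.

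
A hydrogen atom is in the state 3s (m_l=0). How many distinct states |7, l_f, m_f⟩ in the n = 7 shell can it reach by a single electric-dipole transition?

3

E1 requires Δl = ±1, so l_f ∈ {-1, 1}; with 0 ≤ l_f ≤ n_f−1 = 6, the allowed l_f values are {1}.
For l_f = 1: m_f ∈ {m_i−1, m_i, m_i+1} ∩ [−1, 1] = {-1, 0, 1} → 3 states.
Total: 3.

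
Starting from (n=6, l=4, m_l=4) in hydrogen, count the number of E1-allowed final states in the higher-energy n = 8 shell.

E1 requires Δl = ±1, so l_f ∈ {3, 5}; with 0 ≤ l_f ≤ n_f−1 = 7, the allowed l_f values are {3, 5}.
For l_f = 3: m_f ∈ {m_i−1, m_i, m_i+1} ∩ [−3, 3] = {3} → 1 state.
For l_f = 5: m_f ∈ {m_i−1, m_i, m_i+1} ∩ [−5, 5] = {3, 4, 5} → 3 states.
Total: 4.

4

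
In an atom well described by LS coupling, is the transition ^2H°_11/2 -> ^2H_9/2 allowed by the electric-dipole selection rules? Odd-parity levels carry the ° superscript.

allowed

Parity must change: odd → even — passes.
ΔS = 0: S: 1/2 → 1/2 — passes.
ΔL = 0, ±1 (not L=0↔0): L: 5 → 5, ΔL = +0 — passes.
ΔJ = 0, ±1 (not J=0↔0): J: 11/2 → 9/2, ΔJ = -1 — passes.
All four E1 rules are satisfied.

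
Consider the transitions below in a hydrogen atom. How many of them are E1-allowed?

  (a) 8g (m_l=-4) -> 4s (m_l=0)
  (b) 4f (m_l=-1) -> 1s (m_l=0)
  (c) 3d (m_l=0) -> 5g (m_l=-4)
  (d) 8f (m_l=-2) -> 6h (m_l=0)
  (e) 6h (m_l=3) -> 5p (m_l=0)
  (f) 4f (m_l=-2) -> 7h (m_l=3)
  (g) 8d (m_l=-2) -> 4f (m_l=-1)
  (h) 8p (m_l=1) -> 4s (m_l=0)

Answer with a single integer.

2

(a) forbidden — Δl = -4 (E1 requires Δl = ±1); Δm_l = +4 (E1 requires Δm_l = 0, ±1)
(b) forbidden — Δl = -3 (E1 requires Δl = ±1)
(c) forbidden — Δl = +2 (E1 requires Δl = ±1); Δm_l = -4 (E1 requires Δm_l = 0, ±1)
(d) forbidden — Δl = +2 (E1 requires Δl = ±1); Δm_l = +2 (E1 requires Δm_l = 0, ±1)
(e) forbidden — Δl = -4 (E1 requires Δl = ±1); Δm_l = -3 (E1 requires Δm_l = 0, ±1)
(f) forbidden — Δl = +2 (E1 requires Δl = ±1); Δm_l = +5 (E1 requires Δm_l = 0, ±1)
(g) allowed
(h) allowed
Total allowed: 2 of 8.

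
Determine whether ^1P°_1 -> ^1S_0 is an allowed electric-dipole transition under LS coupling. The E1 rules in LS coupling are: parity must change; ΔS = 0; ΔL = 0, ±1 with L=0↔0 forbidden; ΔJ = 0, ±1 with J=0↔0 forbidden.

allowed

Initial level: S=0, L=1, J=1, parity odd. Final level: S=0, L=0, J=0, parity even.
ΔS = 0: S: 0 → 0 — ✓.
ΔJ = 0, ±1 (not J=0↔0): J: 1 → 0, ΔJ = -1 — ✓.
ΔL = 0, ±1 (not L=0↔0): L: 1 → 0, ΔL = -1 — ✓.
Parity must change: odd → even — ✓.
All four E1 rules are satisfied.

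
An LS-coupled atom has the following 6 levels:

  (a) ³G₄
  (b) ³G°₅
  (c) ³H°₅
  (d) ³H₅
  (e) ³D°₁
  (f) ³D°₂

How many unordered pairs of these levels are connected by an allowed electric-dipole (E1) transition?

(a)–(b): allowed.
(a)–(c): allowed.
(a)–(d): forbidden (parity).
(a)–(e): forbidden (ΔL, ΔJ).
(a)–(f): forbidden (ΔL, ΔJ).
(b)–(c): forbidden (parity).
(b)–(d): allowed.
(b)–(e): forbidden (parity, ΔL, ΔJ).
(b)–(f): forbidden (parity, ΔL, ΔJ).
(c)–(d): allowed.
(c)–(e): forbidden (parity, ΔL, ΔJ).
(c)–(f): forbidden (parity, ΔL, ΔJ).
(d)–(e): forbidden (ΔL, ΔJ).
(d)–(f): forbidden (ΔL, ΔJ).
(e)–(f): forbidden (parity).
Allowed pairs: 4 of 15.

4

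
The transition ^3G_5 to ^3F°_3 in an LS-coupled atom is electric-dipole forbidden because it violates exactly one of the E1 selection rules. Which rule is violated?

Initial level: S=1, L=4, J=5, parity even. Final level: S=1, L=3, J=3, parity odd.
Parity must change: even → odd — ✓.
ΔS = 0: S: 1 → 1 — ✓.
ΔL = 0, ±1 (not L=0↔0): L: 4 → 3, ΔL = -1 — ✓.
ΔJ = 0, ±1 (not J=0↔0): J: 5 → 3, ΔJ = -2 — ✗.

the ΔJ = 0, ±1 rule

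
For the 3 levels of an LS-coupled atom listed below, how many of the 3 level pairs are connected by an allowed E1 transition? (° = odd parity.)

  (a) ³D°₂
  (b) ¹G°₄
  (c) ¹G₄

(a)–(b): forbidden (parity, ΔS, ΔL, ΔJ).
(a)–(c): forbidden (ΔS, ΔL, ΔJ).
(b)–(c): allowed.
Allowed pairs: 1 of 3.

1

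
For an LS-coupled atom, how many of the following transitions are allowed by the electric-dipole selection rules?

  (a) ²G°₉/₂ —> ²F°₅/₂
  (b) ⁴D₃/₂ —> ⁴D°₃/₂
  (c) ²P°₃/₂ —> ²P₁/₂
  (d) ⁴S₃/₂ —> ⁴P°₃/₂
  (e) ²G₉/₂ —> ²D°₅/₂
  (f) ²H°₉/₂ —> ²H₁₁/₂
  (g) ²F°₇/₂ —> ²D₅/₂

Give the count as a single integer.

5

(a) forbidden (parity, ΔJ fail)
(b) allowed
(c) allowed
(d) allowed
(e) forbidden (ΔL, ΔJ fail)
(f) allowed
(g) allowed
Total allowed: 5 of 7.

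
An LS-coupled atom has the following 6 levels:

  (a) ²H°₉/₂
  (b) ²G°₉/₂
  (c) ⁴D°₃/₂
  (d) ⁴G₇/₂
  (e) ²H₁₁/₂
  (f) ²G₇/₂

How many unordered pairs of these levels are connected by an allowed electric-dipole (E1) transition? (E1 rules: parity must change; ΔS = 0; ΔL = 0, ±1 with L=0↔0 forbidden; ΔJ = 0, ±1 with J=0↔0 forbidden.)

4

(a)–(b): forbidden (parity).
(a)–(c): forbidden (parity, ΔS, ΔL, ΔJ).
(a)–(d): forbidden (ΔS).
(a)–(e): allowed.
(a)–(f): allowed.
(b)–(c): forbidden (parity, ΔS, ΔL, ΔJ).
(b)–(d): forbidden (ΔS).
(b)–(e): allowed.
(b)–(f): allowed.
(c)–(d): forbidden (ΔL, ΔJ).
(c)–(e): forbidden (ΔS, ΔL, ΔJ).
(c)–(f): forbidden (ΔS, ΔL, ΔJ).
(d)–(e): forbidden (parity, ΔS, ΔJ).
(d)–(f): forbidden (parity, ΔS).
(e)–(f): forbidden (parity, ΔJ).
Allowed pairs: 4 of 15.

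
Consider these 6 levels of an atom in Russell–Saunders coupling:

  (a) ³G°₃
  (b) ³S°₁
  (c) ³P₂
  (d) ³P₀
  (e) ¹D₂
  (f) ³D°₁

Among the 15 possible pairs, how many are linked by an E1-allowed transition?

(a)–(b): forbidden (parity, ΔL, ΔJ).
(a)–(c): forbidden (ΔL).
(a)–(d): forbidden (ΔL, ΔJ).
(a)–(e): forbidden (ΔS, ΔL).
(a)–(f): forbidden (parity, ΔL, ΔJ).
(b)–(c): allowed.
(b)–(d): allowed.
(b)–(e): forbidden (ΔS, ΔL).
(b)–(f): forbidden (parity, ΔL).
(c)–(d): forbidden (parity, ΔJ).
(c)–(e): forbidden (parity, ΔS).
(c)–(f): allowed.
(d)–(e): forbidden (parity, ΔS, ΔJ).
(d)–(f): allowed.
(e)–(f): forbidden (ΔS).
Allowed pairs: 4 of 15.

4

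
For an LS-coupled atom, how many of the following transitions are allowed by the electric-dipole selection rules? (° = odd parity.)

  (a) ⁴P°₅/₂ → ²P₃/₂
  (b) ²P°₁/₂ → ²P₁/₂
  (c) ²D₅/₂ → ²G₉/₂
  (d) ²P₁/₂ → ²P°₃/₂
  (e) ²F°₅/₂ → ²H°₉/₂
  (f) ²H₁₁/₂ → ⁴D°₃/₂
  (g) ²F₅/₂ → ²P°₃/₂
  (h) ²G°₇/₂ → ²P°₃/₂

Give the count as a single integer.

2

(a) forbidden (ΔS fails)
(b) allowed
(c) forbidden (parity, ΔL, ΔJ fail)
(d) allowed
(e) forbidden (parity, ΔL, ΔJ fail)
(f) forbidden (ΔS, ΔL, ΔJ fail)
(g) forbidden (ΔL fails)
(h) forbidden (parity, ΔL, ΔJ fail)
Total allowed: 2 of 8.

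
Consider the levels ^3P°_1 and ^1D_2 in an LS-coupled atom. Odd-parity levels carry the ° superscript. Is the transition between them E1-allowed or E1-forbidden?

forbidden

Initial level: S=1, L=1, J=1, parity odd. Final level: S=0, L=2, J=2, parity even.
Parity must change: odd → even — ✓.
ΔS = 0: S: 1 → 0 — ✗.
ΔL = 0, ±1 (not L=0↔0): L: 1 → 2, ΔL = +1 — ✓.
ΔJ = 0, ±1 (not J=0↔0): J: 1 → 2, ΔJ = +1 — ✓.
Rule(s) violated: ΔS.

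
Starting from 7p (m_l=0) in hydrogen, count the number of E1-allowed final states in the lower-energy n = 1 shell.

1

E1 requires Δl = ±1, so l_f ∈ {0, 2}; with 0 ≤ l_f ≤ n_f−1 = 0, the allowed l_f values are {0}.
For l_f = 0: m_f ∈ {m_i−1, m_i, m_i+1} ∩ [−0, 0] = {0} → 1 state.
Total: 1.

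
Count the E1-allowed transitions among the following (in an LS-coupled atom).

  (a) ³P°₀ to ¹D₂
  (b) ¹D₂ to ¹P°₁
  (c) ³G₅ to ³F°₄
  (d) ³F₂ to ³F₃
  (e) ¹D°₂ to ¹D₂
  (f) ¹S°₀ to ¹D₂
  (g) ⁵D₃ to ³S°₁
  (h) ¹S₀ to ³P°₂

(a) forbidden (ΔS, ΔJ fail)
(b) allowed
(c) allowed
(d) forbidden (parity fails)
(e) allowed
(f) forbidden (ΔL, ΔJ fail)
(g) forbidden (ΔS, ΔL, ΔJ fail)
(h) forbidden (ΔS, ΔJ fail)
Total allowed: 3 of 8.

3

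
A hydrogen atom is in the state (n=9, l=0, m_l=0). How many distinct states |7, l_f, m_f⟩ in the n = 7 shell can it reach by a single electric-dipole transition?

3

E1 requires Δl = ±1, so l_f ∈ {-1, 1}; with 0 ≤ l_f ≤ n_f−1 = 6, the allowed l_f values are {1}.
For l_f = 1: m_f ∈ {m_i−1, m_i, m_i+1} ∩ [−1, 1] = {-1, 0, 1} → 3 states.
Total: 3.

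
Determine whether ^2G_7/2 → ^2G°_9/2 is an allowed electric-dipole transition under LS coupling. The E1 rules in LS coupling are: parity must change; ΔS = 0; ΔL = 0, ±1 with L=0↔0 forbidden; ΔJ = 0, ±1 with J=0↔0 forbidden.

allowed

Parity must change: even → odd — satisfied.
ΔS = 0: S: 1/2 → 1/2 — satisfied.
ΔL = 0, ±1 (not L=0↔0): L: 4 → 4, ΔL = +0 — satisfied.
ΔJ = 0, ±1 (not J=0↔0): J: 7/2 → 9/2, ΔJ = +1 — satisfied.
All four E1 rules are satisfied.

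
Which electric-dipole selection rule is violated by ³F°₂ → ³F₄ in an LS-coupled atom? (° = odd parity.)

Initial level: S=1, L=3, J=2, parity odd. Final level: S=1, L=3, J=4, parity even.
ΔS = 0: S: 1 → 1 — satisfied.
Parity must change: odd → even — satisfied.
ΔJ = 0, ±1 (not J=0↔0): J: 2 → 4, ΔJ = +2 — violated.
ΔL = 0, ±1 (not L=0↔0): L: 3 → 3, ΔL = +0 — satisfied.

the ΔJ = 0, ±1 rule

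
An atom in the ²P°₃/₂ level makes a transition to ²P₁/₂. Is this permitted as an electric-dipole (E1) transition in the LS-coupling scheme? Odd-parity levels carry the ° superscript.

Initial level: S=1/2, L=1, J=3/2, parity odd. Final level: S=1/2, L=1, J=1/2, parity even.
Parity must change: odd → even — ✓.
ΔS = 0: S: 1/2 → 1/2 — ✓.
ΔL = 0, ±1 (not L=0↔0): L: 1 → 1, ΔL = +0 — ✓.
ΔJ = 0, ±1 (not J=0↔0): J: 3/2 → 1/2, ΔJ = -1 — ✓.
All four E1 rules are satisfied.

allowed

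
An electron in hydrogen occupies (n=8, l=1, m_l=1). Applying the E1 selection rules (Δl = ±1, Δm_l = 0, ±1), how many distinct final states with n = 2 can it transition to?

1

E1 requires Δl = ±1, so l_f ∈ {0, 2}; with 0 ≤ l_f ≤ n_f−1 = 1, the allowed l_f values are {0}.
For l_f = 0: m_f ∈ {m_i−1, m_i, m_i+1} ∩ [−0, 0] = {0} → 1 state.
Total: 1.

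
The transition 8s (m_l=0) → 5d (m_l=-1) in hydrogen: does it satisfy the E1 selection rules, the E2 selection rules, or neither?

E2

Δl = 2 − 0 = +2; l_i + l_f = 2.
Δm_l = -1.
E1 (Δl = ±1, |Δm_l| ≤ 1): not satisfied.
E2 (Δl = 0,±2, l_i+l_f ≥ 2, |Δm_l| ≤ 2): satisfied.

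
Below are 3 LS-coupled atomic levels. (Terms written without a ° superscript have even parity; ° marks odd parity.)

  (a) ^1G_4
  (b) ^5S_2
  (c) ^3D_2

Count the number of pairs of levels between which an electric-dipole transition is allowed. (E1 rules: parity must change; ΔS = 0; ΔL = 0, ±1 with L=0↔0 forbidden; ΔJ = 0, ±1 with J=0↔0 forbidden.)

(a)–(b): forbidden (parity, ΔS, ΔL, ΔJ).
(a)–(c): forbidden (parity, ΔS, ΔL, ΔJ).
(b)–(c): forbidden (parity, ΔS, ΔL).
Allowed pairs: 0 of 3.

0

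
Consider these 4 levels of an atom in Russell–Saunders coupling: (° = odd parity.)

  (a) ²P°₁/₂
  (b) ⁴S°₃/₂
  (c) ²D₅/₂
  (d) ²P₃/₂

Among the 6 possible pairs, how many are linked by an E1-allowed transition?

(a)–(b): forbidden (parity, ΔS).
(a)–(c): forbidden (ΔJ).
(a)–(d): allowed.
(b)–(c): forbidden (ΔS, ΔL).
(b)–(d): forbidden (ΔS).
(c)–(d): forbidden (parity).
Allowed pairs: 1 of 6.

1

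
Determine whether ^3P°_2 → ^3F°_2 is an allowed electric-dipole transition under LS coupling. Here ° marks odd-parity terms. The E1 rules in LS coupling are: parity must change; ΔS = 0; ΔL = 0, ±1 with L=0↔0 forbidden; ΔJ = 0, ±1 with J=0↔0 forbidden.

Parity must change: odd → odd — fails.
ΔS = 0: S: 1 → 1 — passes.
ΔL = 0, ±1 (not L=0↔0): L: 1 → 3, ΔL = +2 — fails.
ΔJ = 0, ±1 (not J=0↔0): J: 2 → 2, ΔJ = +0 — passes.
Rule(s) violated: parity, ΔL.

forbidden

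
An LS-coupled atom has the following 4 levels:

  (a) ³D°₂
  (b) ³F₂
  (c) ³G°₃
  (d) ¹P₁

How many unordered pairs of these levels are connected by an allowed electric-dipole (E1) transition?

2

(a)–(b): allowed.
(a)–(c): forbidden (parity, ΔL).
(a)–(d): forbidden (ΔS).
(b)–(c): allowed.
(b)–(d): forbidden (parity, ΔS, ΔL).
(c)–(d): forbidden (ΔS, ΔL, ΔJ).
Allowed pairs: 2 of 6.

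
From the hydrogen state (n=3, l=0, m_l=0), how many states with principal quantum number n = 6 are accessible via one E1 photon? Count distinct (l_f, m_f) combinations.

3

E1 requires Δl = ±1, so l_f ∈ {-1, 1}; with 0 ≤ l_f ≤ n_f−1 = 5, the allowed l_f values are {1}.
For l_f = 1: m_f ∈ {m_i−1, m_i, m_i+1} ∩ [−1, 1] = {-1, 0, 1} → 3 states.
Total: 3.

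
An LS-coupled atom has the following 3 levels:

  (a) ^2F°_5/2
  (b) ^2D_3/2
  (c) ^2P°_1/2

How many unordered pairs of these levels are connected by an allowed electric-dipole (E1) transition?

(a)–(b): allowed.
(a)–(c): forbidden (parity, ΔL, ΔJ).
(b)–(c): allowed.
Allowed pairs: 2 of 3.

2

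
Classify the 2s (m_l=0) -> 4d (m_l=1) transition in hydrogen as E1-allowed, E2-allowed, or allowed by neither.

Δl = 2 − 0 = +2; l_i + l_f = 2.
Δm_l = +1.
E1 (Δl = ±1, |Δm_l| ≤ 1): not satisfied.
E2 (Δl = 0,±2, l_i+l_f ≥ 2, |Δm_l| ≤ 2): satisfied.

E2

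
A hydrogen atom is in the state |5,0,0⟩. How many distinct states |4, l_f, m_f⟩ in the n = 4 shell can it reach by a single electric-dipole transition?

E1 requires Δl = ±1, so l_f ∈ {-1, 1}; with 0 ≤ l_f ≤ n_f−1 = 3, the allowed l_f values are {1}.
For l_f = 1: m_f ∈ {m_i−1, m_i, m_i+1} ∩ [−1, 1] = {-1, 0, 1} → 3 states.
Total: 3.

3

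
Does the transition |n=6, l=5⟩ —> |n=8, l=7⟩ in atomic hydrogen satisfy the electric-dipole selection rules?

Initial l = 5, final l = 7, so Δl = +2. E1 requires Δl = ±1: fails.
The transition is electric-dipole forbidden.

forbidden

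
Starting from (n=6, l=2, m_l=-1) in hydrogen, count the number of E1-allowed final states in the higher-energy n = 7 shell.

5

E1 requires Δl = ±1, so l_f ∈ {1, 3}; with 0 ≤ l_f ≤ n_f−1 = 6, the allowed l_f values are {1, 3}.
For l_f = 1: m_f ∈ {m_i−1, m_i, m_i+1} ∩ [−1, 1] = {-1, 0} → 2 states.
For l_f = 3: m_f ∈ {m_i−1, m_i, m_i+1} ∩ [−3, 3] = {-2, -1, 0} → 3 states.
Total: 5.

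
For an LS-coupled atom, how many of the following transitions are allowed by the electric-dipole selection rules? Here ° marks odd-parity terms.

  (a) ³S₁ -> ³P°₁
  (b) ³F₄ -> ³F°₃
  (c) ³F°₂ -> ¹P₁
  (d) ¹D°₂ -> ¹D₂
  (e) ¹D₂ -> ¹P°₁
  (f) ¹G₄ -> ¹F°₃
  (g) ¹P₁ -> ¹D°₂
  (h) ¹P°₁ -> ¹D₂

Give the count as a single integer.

(a) allowed
(b) allowed
(c) forbidden (ΔS, ΔL fail)
(d) allowed
(e) allowed
(f) allowed
(g) allowed
(h) allowed
Total allowed: 7 of 8.

7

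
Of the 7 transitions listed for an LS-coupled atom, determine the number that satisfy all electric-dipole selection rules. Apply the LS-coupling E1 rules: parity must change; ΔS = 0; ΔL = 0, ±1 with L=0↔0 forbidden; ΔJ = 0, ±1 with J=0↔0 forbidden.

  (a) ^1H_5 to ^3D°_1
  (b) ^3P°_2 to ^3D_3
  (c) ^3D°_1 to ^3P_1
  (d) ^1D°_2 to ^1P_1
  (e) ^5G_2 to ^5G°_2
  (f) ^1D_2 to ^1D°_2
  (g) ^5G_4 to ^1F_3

5

(a) forbidden (ΔS, ΔL, ΔJ fail)
(b) allowed
(c) allowed
(d) allowed
(e) allowed
(f) allowed
(g) forbidden (parity, ΔS fail)
Total allowed: 5 of 7.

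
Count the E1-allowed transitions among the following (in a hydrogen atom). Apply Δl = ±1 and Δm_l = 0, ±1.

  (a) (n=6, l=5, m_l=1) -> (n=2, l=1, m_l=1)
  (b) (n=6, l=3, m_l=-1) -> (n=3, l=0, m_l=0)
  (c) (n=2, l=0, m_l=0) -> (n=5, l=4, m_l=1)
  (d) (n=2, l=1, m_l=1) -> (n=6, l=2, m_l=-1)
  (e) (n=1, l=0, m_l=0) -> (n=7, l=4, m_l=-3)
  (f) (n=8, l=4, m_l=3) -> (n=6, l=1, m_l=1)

(a) forbidden — Δl = -4 (E1 requires Δl = ±1)
(b) forbidden — Δl = -3 (E1 requires Δl = ±1)
(c) forbidden — Δl = +4 (E1 requires Δl = ±1)
(d) forbidden — Δm_l = -2 (E1 requires Δm_l = 0, ±1)
(e) forbidden — Δl = +4 (E1 requires Δl = ±1); Δm_l = -3 (E1 requires Δm_l = 0, ±1)
(f) forbidden — Δl = -3 (E1 requires Δl = ±1); Δm_l = -2 (E1 requires Δm_l = 0, ±1)
Total allowed: 0 of 6.

0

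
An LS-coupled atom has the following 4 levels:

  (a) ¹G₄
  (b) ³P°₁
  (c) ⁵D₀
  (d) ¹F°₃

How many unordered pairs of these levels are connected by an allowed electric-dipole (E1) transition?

1

(a)–(b): forbidden (ΔS, ΔL, ΔJ).
(a)–(c): forbidden (parity, ΔS, ΔL, ΔJ).
(a)–(d): allowed.
(b)–(c): forbidden (ΔS).
(b)–(d): forbidden (parity, ΔS, ΔL, ΔJ).
(c)–(d): forbidden (ΔS, ΔJ).
Allowed pairs: 1 of 6.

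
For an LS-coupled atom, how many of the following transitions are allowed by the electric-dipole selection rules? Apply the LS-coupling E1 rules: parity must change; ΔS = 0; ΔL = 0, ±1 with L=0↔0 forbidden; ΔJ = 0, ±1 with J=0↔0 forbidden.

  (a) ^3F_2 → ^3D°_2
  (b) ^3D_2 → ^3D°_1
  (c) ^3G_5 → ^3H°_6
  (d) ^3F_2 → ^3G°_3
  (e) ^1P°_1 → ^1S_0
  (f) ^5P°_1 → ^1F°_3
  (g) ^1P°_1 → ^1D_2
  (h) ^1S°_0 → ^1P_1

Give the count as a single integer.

(a) allowed
(b) allowed
(c) allowed
(d) allowed
(e) allowed
(f) forbidden (parity, ΔS, ΔL, ΔJ fail)
(g) allowed
(h) allowed
Total allowed: 7 of 8.

7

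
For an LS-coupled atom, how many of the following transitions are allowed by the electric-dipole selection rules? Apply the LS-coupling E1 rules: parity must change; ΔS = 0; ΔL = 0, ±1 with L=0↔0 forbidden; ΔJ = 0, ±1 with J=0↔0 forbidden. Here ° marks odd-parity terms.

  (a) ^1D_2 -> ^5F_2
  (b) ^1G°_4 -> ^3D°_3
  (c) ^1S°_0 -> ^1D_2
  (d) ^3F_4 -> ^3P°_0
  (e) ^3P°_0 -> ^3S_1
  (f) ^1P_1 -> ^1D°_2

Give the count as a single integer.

2

(a) forbidden (parity, ΔS fail)
(b) forbidden (parity, ΔS, ΔL fail)
(c) forbidden (ΔL, ΔJ fail)
(d) forbidden (ΔL, ΔJ fail)
(e) allowed
(f) allowed
Total allowed: 2 of 6.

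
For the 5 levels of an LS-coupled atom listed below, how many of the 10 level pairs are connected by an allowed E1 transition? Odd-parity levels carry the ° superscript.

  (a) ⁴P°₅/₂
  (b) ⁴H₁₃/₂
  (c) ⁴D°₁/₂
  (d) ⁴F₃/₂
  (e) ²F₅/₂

1

(a)–(b): forbidden (ΔL, ΔJ).
(a)–(c): forbidden (parity, ΔJ).
(a)–(d): forbidden (ΔL).
(a)–(e): forbidden (ΔS, ΔL).
(b)–(c): forbidden (ΔL, ΔJ).
(b)–(d): forbidden (parity, ΔL, ΔJ).
(b)–(e): forbidden (parity, ΔS, ΔL, ΔJ).
(c)–(d): allowed.
(c)–(e): forbidden (ΔS, ΔJ).
(d)–(e): forbidden (parity, ΔS).
Allowed pairs: 1 of 10.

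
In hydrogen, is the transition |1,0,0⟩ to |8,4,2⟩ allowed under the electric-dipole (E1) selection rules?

Δl = 4 − 0 = +4; the E1 rule Δl = ±1 is ✗.
m_l: 0 → 2 (Δm_l = +2). |Δm_l| ≤ 1 ✗.
The transition is electric-dipole forbidden.

forbidden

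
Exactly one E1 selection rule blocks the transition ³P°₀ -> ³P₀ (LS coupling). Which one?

Parity must change: odd → even — satisfied.
ΔS = 0: S: 1 → 1 — satisfied.
ΔL = 0, ±1 (not L=0↔0): L: 1 → 1, ΔL = +0 — satisfied.
ΔJ = 0, ±1 (not J=0↔0): J: 0 → 0, ΔJ = +0 — violated.

the J=0 ↔ J=0 exclusion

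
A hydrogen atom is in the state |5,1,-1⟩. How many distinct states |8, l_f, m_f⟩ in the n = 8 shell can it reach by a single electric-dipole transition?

4

E1 requires Δl = ±1, so l_f ∈ {0, 2}; with 0 ≤ l_f ≤ n_f−1 = 7, the allowed l_f values are {0, 2}.
For l_f = 0: m_f ∈ {m_i−1, m_i, m_i+1} ∩ [−0, 0] = {0} → 1 state.
For l_f = 2: m_f ∈ {m_i−1, m_i, m_i+1} ∩ [−2, 2] = {-2, -1, 0} → 3 states.
Total: 4.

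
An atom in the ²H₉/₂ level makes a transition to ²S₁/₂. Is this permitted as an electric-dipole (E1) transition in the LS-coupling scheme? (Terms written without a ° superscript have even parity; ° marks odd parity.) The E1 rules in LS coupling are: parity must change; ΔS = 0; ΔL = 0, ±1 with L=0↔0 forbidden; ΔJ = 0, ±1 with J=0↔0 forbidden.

Reading off the term symbols: S 1/2→1/2, L 5→0, J 9/2→1/2, parity even→even.
Parity must change: even → even — violated.
ΔS = 0: S: 1/2 → 1/2 — satisfied.
ΔL = 0, ±1 (not L=0↔0): L: 5 → 0, ΔL = -5 — violated.
ΔJ = 0, ±1 (not J=0↔0): J: 9/2 → 1/2, ΔJ = -4 — violated.
Rule(s) violated: parity, ΔL, ΔJ.

forbidden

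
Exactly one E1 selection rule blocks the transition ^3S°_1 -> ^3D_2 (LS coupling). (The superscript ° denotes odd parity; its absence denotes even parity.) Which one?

Initial level: S=1, L=0, J=1, parity odd. Final level: S=1, L=2, J=2, parity even.
Parity must change: odd → even — ✓.
ΔS = 0: S: 1 → 1 — ✓.
ΔL = 0, ±1 (not L=0↔0): L: 0 → 2, ΔL = +2 — ✗.
ΔJ = 0, ±1 (not J=0↔0): J: 1 → 2, ΔJ = +1 — ✓.

the ΔL = 0, ±1 rule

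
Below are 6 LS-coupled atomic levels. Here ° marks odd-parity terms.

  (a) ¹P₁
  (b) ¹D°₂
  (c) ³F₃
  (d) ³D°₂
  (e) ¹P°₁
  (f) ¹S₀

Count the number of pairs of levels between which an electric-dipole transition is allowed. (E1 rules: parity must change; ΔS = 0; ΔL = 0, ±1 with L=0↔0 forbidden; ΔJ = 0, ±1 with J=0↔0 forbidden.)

4

(a)–(b): allowed.
(a)–(c): forbidden (parity, ΔS, ΔL, ΔJ).
(a)–(d): forbidden (ΔS).
(a)–(e): allowed.
(a)–(f): forbidden (parity).
(b)–(c): forbidden (ΔS).
(b)–(d): forbidden (parity, ΔS).
(b)–(e): forbidden (parity).
(b)–(f): forbidden (ΔL, ΔJ).
(c)–(d): allowed.
(c)–(e): forbidden (ΔS, ΔL, ΔJ).
(c)–(f): forbidden (parity, ΔS, ΔL, ΔJ).
(d)–(e): forbidden (parity, ΔS).
(d)–(f): forbidden (ΔS, ΔL, ΔJ).
(e)–(f): allowed.
Allowed pairs: 4 of 15.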